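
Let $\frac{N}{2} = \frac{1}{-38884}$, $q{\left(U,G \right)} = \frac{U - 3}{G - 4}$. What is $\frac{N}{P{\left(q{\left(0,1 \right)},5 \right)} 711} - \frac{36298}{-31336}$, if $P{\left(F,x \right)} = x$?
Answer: $\frac{627195947261}{541457172540} \approx 1.1583$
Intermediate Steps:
$q{\left(U,G \right)} = \frac{-3 + U}{-4 + G}$
$N = - \frac{1}{19442}$ ($N = \frac{2}{-38884} = 2 \left(- \frac{1}{38884}\right) = - \frac{1}{19442} \approx -5.1435 \cdot 10^{-5}$)
$\frac{N}{P{\left(q{\left(0,1 \right)},5 \right)} 711} - \frac{36298}{-31336} = - \frac{1}{19442 \cdot 5 \cdot 711} - \frac{36298}{-31336} = - \frac{1}{19442 \cdot 3555} - - \frac{18149}{15668} = \left(- \frac{1}{19442}\right) \frac{1}{3555} + \frac{18149}{15668} = - \frac{1}{69116310} + \frac{18149}{15668} = \frac{627195947261}{541457172540}$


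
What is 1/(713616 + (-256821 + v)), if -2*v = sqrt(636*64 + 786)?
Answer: 20302/9273851629 + sqrt(4610)/139107774435 ≈ 2.1897e-6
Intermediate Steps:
v = -3*sqrt(4610)/2 (v = -sqrt(636*64 + 786)/2 = -sqrt(40704 + 786)/2 = -3*sqrt(4610)/2 ≈ -101.85)
1/(713616 + (-256821 + v)) = 1/(713616 + (-256821 - 3*sqrt(4610)/2)) = 1/(456795 - 3*sqrt(4610)/2)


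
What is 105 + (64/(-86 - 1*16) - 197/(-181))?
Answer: 973510/9231 ≈ 105.46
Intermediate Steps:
105 + (64/(-86 - 1*16) - 197/(-181)) = 105 + (64/(-86 - 16) - 197*(-1/181)) = 105 + (64/(-102) + 197/181) = 105 + (64*(-1/102) + 197/181) = 105 + (-32/51 + 197/181) = 105 + 4255/9231 = 973510/9231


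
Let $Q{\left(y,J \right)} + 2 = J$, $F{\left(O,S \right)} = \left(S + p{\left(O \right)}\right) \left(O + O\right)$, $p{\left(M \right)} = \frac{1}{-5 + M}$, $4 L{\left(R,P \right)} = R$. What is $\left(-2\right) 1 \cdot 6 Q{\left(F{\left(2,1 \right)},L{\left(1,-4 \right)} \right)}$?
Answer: $21$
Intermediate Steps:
$L{\left(R,P \right)} = \frac{R}{4}$
$F{\left(O,S \right)} = 2 O \left(S + \frac{1}{-5 + O}\right)$ ($F{\left(O,S \right)} = \left(S + \frac{1}{-5 + O}\right) \left(O + O\right) = \left(S + \frac{1}{-5 + O}\right) 2 O = 2 O \left(S + \frac{1}{-5 + O}\right)$)
$Q{\left(y,J \right)} = -2 + J$
$\left(-2\right) 1 \cdot 6 Q{\left(F{\left(2,1 \right)},L{\left(1,-4 \right)} \right)} = \left(-2\right) 1 \cdot 6 \left(-2 + \frac{1}{4} \cdot 1\right) = \left(-2\right) 6 \left(-2 + \frac{1}{4}\right) = \left(-12\right) \left(- \frac{7}{4}\right) = 21$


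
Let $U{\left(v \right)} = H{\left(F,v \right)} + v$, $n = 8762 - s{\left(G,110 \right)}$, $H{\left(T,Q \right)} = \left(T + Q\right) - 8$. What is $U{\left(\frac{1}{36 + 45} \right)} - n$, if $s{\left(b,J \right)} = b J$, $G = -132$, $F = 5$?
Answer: $- \frac{1886083}{81} \approx -23285.0$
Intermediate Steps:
$H{\left(T,Q \right)} = -8 + Q + T$ ($H{\left(T,Q \right)} = \left(Q + T\right) - 8 = -8 + Q + T$)
$s{\left(b,J \right)} = J b$
$n = 23282$ ($n = 8762 - 110 \left(-132\right) = 8762 - -14520 = 8762 + 14520 = 23282$)
$U{\left(v \right)} = -3 + 2 v$ ($U{\left(v \right)} = \left(-8 + v + 5\right) + v = \left(-3 + v\right) + v = -3 + 2 v$)
$U{\left(\frac{1}{36 + 45} \right)} - n = \left(-3 + \frac{2}{36 + 45}\right) - 23282 = \left(-3 + \frac{2}{81}\right) - 23282 = - \frac{241}{81} - 23282 = - \frac{1886083}{81}$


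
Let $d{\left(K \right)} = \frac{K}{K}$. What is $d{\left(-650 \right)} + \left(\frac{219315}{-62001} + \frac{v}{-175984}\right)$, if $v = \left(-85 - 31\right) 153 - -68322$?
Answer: $- \frac{5136730925}{1818530664} \approx -2.8247$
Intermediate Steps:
$v = 50574$ ($v = \left(-116\right) 153 + 68322 = -17748 + 68322 = 50574$)
$d{\left(K \right)} = 1$
$d{\left(-650 \right)} + \left(\frac{219315}{-62001} + \frac{v}{-175984}\right) = 1 + \left(\frac{219315}{-62001} + \frac{50574}{-175984}\right) = 1 + \left(219315 \left(- \frac{1}{62001}\right) + 50574 \left(- \frac{1}{175984}\right)\right) = 1 - \frac{6955261589}{1818530664} = - \frac{5136730925}{1818530664}$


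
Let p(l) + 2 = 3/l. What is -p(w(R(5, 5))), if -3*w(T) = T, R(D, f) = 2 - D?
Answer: -1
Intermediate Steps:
w(T) = -T/3
p(l) = -2 + 3/l
-p(w(R(5, 5))) = -(-2 + 3/((-(2 - 1*5)/3))) = -(-2 + 3/((-(2 - 5)/3))) = -(-2 + 3/((-⅓*(-3)))) = -(-2 + 3/1) = -(-2 + 3*1) = -(-2 + 3) = -1*1 = -1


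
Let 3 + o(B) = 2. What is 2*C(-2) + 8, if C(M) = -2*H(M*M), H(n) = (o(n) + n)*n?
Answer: -40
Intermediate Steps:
o(B) = -1 (o(B) = -3 + 2 = -1)
H(n) = n*(-1 + n) (H(n) = (-1 + n)*n = n*(-1 + n))
C(M) = -2*M**2*(-1 + M**2) (C(M) = -2*M*M*(-1 + M*M) = -2*M**2*(-1 + M**2))
2*C(-2) + 8 = 2*(2*(-2)**2*(1 - 1*(-2)**2)) + 8 = 2*(2*4*(1 - 1*4)) + 8 = 2*(2*4*(1 - 4)) + 8 = 2*(2*4*(-3)) + 8 = 2*(-24) + 8 = -48 + 8 = -40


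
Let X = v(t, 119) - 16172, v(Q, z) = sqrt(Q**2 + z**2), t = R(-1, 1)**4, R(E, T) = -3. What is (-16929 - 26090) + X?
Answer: -59191 + sqrt(20722) ≈ -59047.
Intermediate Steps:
t = 81 (t = (-3)**4 = 81)
X = -16172 + sqrt(20722) (X = sqrt(81**2 + 119**2) - 16172 = sqrt(6561 + 14161) - 16172 = sqrt(20722) - 16172 = -16172 + sqrt(20722) ≈ -16028.)
(-16929 - 26090) + X = (-16929 - 26090) + (-16172 + sqrt(20722)) = -43019 + (-16172 + sqrt(20722)) = -59191 + sqrt(20722)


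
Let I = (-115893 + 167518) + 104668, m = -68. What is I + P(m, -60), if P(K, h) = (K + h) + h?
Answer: 156105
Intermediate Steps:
P(K, h) = K + 2*h
I = 156293 (I = 51625 + 104668 = 156293)
I + P(m, -60) = 156293 + (-68 + 2*(-60)) = 156293 + (-68 - 120) = 156293 - 188 = 156105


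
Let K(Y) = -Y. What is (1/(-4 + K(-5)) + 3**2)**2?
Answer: 100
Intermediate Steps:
(1/(-4 + K(-5)) + 3**2)**2 = (1/(-4 - 1*(-5)) + 3**2)**2 = (1/(-4 + 5) + 9)**2 = (1/1 + 9)**2 = (1 + 9)**2 = 10**2 = 100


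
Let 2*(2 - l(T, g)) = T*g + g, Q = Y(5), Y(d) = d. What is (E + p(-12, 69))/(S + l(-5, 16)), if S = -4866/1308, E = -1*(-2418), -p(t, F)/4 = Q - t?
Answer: 512300/6601 ≈ 77.609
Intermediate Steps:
Q = 5
l(T, g) = 2 - g/2 - T*g/2 (l(T, g) = 2 - (T*g + g)/2 = 2 - (g + T*g)/2 = 2 + (-g/2 - T*g/2) = 2 - g/2 - T*g/2)
p(t, F) = -20 + 4*t (p(t, F) = -4*(5 - t) = -20 + 4*t)
E = 2418
S = -811/218 (S = -4866*1/1308 = -811/218 ≈ -3.7202)
(E + p(-12, 69))/(S + l(-5, 16)) = (2418 + (-20 + 4*(-12)))/(-811/218 + (2 - 1/2*16 - 1/2*(-5)*16)) = (2418 + (-20 - 48))/(-811/218 + (2 - 8 + 40)) = (2418 - 68)/(-811/218 + 34) = 2350/(6601/218) = 2350*(218/6601) = 512300/6601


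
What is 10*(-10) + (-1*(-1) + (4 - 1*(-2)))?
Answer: -93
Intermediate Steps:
10*(-10) + (-1*(-1) + (4 - 1*(-2))) = -100 + (1 + (4 + 2)) = -100 + (1 + 6) = -100 + 7 = -93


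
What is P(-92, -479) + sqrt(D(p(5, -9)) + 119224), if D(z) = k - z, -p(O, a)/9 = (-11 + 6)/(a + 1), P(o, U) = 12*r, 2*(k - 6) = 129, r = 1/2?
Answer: 6 + sqrt(1908802)/4 ≈ 351.40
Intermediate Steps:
r = 1/2 ≈ 0.50000
k = 141/2 (k = 6 + (1/2)*129 = 6 + 129/2 = 141/2 ≈ 70.500)
P(o, U) = 6 (P(o, U) = 12*(1/2) = 6)
p(O, a) = 45/(1 + a) (p(O, a) = -9*(-11 + 6)/(a + 1) = -(-45)/(1 + a) = 45/(1 + a))
D(z) = 141/2 - z
P(-92, -479) + sqrt(D(p(5, -9)) + 119224) = 6 + sqrt((141/2 - 45/(1 - 9)) + 119224) = 6 + sqrt((141/2 - 45/(-8)) + 119224) = 6 + sqrt((141/2 - 45*(-1)/8) + 119224) = 6 + sqrt((141/2 - 1*(-45/8)) + 119224) = 6 + sqrt((141/2 + 45/8) + 119224) = 6 + sqrt(609/8 + 119224) = 6 + sqrt(954401/8) = 6 + sqrt(1908802)/4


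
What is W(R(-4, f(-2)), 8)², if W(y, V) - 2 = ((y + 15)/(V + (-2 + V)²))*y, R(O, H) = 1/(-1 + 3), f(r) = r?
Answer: 146689/30976 ≈ 4.7356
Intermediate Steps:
R(O, H) = ½ (R(O, H) = 1/2 = ½)
W(y, V) = 2 + y*(15 + y)/(V + (-2 + V)²) (W(y, V) = 2 + ((y + 15)/(V + (-2 + V)²))*y = 2 + ((15 + y)/(V + (-2 + V)²))*y = 2 + y*(15 + y)/(V + (-2 + V)²))
W(R(-4, f(-2)), 8)² = (((½)² + 2*8 + 2*(-2 + 8)² + 15*(½))/(8 + (-2 + 8)²))² = ((¼ + 16 + 2*6² + 15/2)/(8 + 6²))² = ((¼ + 16 + 2*36 + 15/2)/(8 + 36))² = ((¼ + 16 + 72 + 15/2)/44)² = ((1/44)*(383/4))² = (383/176)² = 146689/30976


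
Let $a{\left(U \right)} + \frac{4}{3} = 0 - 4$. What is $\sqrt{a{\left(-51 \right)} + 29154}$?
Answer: $\frac{\sqrt{262338}}{3} \approx 170.73$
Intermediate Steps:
$a{\left(U \right)} = - \frac{16}{3}$ ($a{\left(U \right)} = - \frac{4}{3} + \left(0 - 4\right) = - \frac{4}{3} - 4 = - \frac{16}{3}$)
$\sqrt{a{\left(-51 \right)} + 29154} = \sqrt{- \frac{16}{3} + 29154} = \sqrt{\frac{87446}{3}} = \frac{\sqrt{262338}}{3}$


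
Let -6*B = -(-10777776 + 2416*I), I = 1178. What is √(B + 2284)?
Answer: 2*I*√2969259/3 ≈ 1148.8*I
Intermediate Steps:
B = -3965864/3 (B = -(-1208)/(3*(1/(1178 - 4461))) = -(-1208)/(3*(1/(-3283))) = -(-1208)/(3*(-1/3283)) = -(-1208)*(-3283)/3 = -⅙*7931728 = -3965864/3 ≈ -1.3220e+6)
√(B + 2284) = √(-3965864/3 + 2284) = √(-3959012/3) = 2*I*√2969259/3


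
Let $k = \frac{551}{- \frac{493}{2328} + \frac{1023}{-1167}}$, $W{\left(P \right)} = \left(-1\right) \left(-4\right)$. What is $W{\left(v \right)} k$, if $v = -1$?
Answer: $- \frac{105048672}{51875} \approx -2025.0$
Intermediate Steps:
$W{\left(P \right)} = 4$
$k = - \frac{26262168}{51875}$ ($k = \frac{551}{\left(-493\right) \frac{1}{2328} + 1023 \left(- \frac{1}{1167}\right)} = \frac{551}{- \frac{493}{2328} - \frac{341}{389}} = \frac{551}{- \frac{985625}{905592}} = 551 \left(- \frac{905592}{985625}\right) = - \frac{26262168}{51875} \approx -506.26$)
$W{\left(v \right)} k = 4 \left(- \frac{26262168}{51875}\right) = - \frac{105048672}{51875}$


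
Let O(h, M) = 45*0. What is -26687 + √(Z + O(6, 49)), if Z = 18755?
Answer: -26687 + 11*√155 ≈ -26550.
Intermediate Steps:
O(h, M) = 0
-26687 + √(Z + O(6, 49)) = -26687 + √(18755 + 0) = -26687 + √18755 = -26687 + 11*√155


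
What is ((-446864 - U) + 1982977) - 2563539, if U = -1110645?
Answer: 83219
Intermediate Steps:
((-446864 - U) + 1982977) - 2563539 = ((-446864 - 1*(-1110645)) + 1982977) - 2563539 = ((-446864 + 1110645) + 1982977) - 2563539 = (663781 + 1982977) - 2563539 = 2646758 - 2563539 = 83219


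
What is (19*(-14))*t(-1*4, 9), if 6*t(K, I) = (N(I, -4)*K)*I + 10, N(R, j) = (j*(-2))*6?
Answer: 228494/3 ≈ 76165.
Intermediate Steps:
N(R, j) = -12*j (N(R, j) = -2*j*6 = -12*j)
t(K, I) = 5/3 + 8*I*K (t(K, I) = (((-12*(-4))*K)*I + 10)/6 = ((48*K)*I + 10)/6 = (48*I*K + 10)/6 = (10 + 48*I*K)/6 = 5/3 + 8*I*K)
(19*(-14))*t(-1*4, 9) = (19*(-14))*(5/3 + 8*9*(-1*4)) = -266*(5/3 + 8*9*(-4)) = -266*(5/3 - 288) = -266*(-859/3) = 228494/3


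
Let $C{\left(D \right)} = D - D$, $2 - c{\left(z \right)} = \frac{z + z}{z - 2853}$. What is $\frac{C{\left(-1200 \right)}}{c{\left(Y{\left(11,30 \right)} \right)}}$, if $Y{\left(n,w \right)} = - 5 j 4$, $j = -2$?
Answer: $0$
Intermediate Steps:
$Y{\left(n,w \right)} = 40$ ($Y{\left(n,w \right)} = \left(-5\right) \left(-2\right) 4 = 10 \cdot 4 = 40$)
$c{\left(z \right)} = 2 - \frac{2 z}{-2853 + z}$ ($c{\left(z \right)} = 2 - \frac{z + z}{z - 2853} = 2 - \frac{2 z}{-2853 + z}$)
$C{\left(D \right)} = 0$
$\frac{C{\left(-1200 \right)}}{c{\left(Y{\left(11,30 \right)} \right)}} = \frac{0}{\left(-5706\right) \frac{1}{-2853 + 40}} = \frac{0}{\left(-5706\right) \frac{1}{-2813}} = \frac{0}{\left(-5706\right) \left(- \frac{1}{2813}\right)} = \frac{0}{\frac{5706}{2813}} = 0 \cdot \frac{2813}{5706} = 0$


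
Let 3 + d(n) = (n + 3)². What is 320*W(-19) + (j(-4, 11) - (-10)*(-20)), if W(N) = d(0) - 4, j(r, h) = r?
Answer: 436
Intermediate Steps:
d(n) = -3 + (3 + n)² (d(n) = -3 + (n + 3)² = -3 + (3 + n)²)
W(N) = 2 (W(N) = (-3 + (3 + 0)²) - 4 = (-3 + 3²) - 4 = (-3 + 9) - 4 = 6 - 4 = 2)
320*W(-19) + (j(-4, 11) - (-10)*(-20)) = 320*2 + (-4 - (-10)*(-20)) = 640 + (-4 - 1*200) = 640 + (-4 - 200) = 640 - 204 = 436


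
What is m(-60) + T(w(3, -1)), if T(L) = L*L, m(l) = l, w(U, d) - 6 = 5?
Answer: 61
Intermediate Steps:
w(U, d) = 11 (w(U, d) = 6 + 5 = 11)
T(L) = L**2
m(-60) + T(w(3, -1)) = -60 + 11**2 = -60 + 121 = 61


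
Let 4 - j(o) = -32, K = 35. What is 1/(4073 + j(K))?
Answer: 1/4109 ≈ 0.00024337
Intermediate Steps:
j(o) = 36 (j(o) = 4 - 1*(-32) = 4 + 32 = 36)
1/(4073 + j(K)) = 1/(4073 + 36) = 1/4109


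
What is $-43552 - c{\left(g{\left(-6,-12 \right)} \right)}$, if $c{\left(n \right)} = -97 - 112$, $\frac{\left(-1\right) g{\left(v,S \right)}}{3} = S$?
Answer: $-43343$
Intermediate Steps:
$g{\left(v,S \right)} = - 3 S$
$c{\left(n \right)} = -209$ ($c{\left(n \right)} = -97 - 112 = -209$)
$-43552 - c{\left(g{\left(-6,-12 \right)} \right)} = -43552 - -209 = -43552 + 209 = -43343$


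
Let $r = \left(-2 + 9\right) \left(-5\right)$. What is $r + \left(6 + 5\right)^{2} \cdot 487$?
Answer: $58892$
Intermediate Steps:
$r = -35$ ($r = 7 \left(-5\right) = -35$)
$r + \left(6 + 5\right)^{2} \cdot 487 = -35 + \left(6 + 5\right)^{2} \cdot 487 = -35 + 11^{2} \cdot 487 = -35 + 121 \cdot 487 = -35 + 58927 = 58892$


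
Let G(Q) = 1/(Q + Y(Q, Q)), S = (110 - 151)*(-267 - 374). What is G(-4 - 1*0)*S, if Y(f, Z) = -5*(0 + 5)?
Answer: -26281/29 ≈ -906.24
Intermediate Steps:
Y(f, Z) = -25 (Y(f, Z) = -5*5 = -25)
S = 26281 (S = -41*(-641) = 26281)
G(Q) = 1/(-25 + Q) (G(Q) = 1/(Q - 25) = 1/(-25 + Q))
G(-4 - 1*0)*S = 26281/(-25 + (-4 - 1*0)) = 26281/(-25 + (-4 + 0)) = 26281/(-25 - 4) = 26281/(-29) = -1/29*26281 = -26281/29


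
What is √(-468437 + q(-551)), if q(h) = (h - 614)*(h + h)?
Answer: √815393 ≈ 902.99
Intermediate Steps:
q(h) = 2*h*(-614 + h) (q(h) = (-614 + h)*(2*h) = 2*h*(-614 + h))
√(-468437 + q(-551)) = √(-468437 + 2*(-551)*(-614 - 551)) = √(-468437 + 2*(-551)*(-1165)) = √(-468437 + 1283830) = √815393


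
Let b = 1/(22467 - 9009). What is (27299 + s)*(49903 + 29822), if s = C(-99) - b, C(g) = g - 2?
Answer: 9727265400725/4486 ≈ 2.1684e+9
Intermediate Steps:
C(g) = -2 + g
b = 1/13458 ≈ 7.4305e-5
s = -1359259/13458 (s = (-2 - 99) - 1*1/13458 = -101 - 1/13458 = -1359259/13458 ≈ -101.00)
(27299 + s)*(49903 + 29822) = (27299 - 1359259/13458)*(49903 + 29822) = (366030683/13458)*79725 = 9727265400725/4486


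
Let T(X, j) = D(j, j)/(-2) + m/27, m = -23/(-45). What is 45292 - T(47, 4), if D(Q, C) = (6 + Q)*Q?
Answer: 55054057/1215 ≈ 45312.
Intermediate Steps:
m = 23/45 (m = -23*(-1/45) = 23/45 ≈ 0.51111)
D(Q, C) = Q*(6 + Q)
T(X, j) = 23/1215 - j*(6 + j)/2 (T(X, j) = (j*(6 + j))/(-2) + (23/45)/27 = (j*(6 + j))*(-½) + (23/45)*(1/27) = -j*(6 + j)/2 + 23/1215 = 23/1215 - j*(6 + j)/2)
45292 - T(47, 4) = 45292 - (23/1215 - ½*4*(6 + 4)) = 45292 - (23/1215 - ½*4*10) = 45292 - (23/1215 - 20) = 45292 - 1*(-24277/1215) = 45292 + 24277/1215 = 55054057/1215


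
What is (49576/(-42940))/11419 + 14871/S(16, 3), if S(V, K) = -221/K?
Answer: -5468796556619/27090835265 ≈ -201.87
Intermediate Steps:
(49576/(-42940))/11419 + 14871/S(16, 3) = (49576/(-42940))/11419 + 14871/((-221/3)) = (49576*(-1/42940))*(1/11419) + 14871/((-221*1/3)) = -12394/10735*1/11419 + 14871/(-221/3) = -12394/122582965 + 14871*(-3/221) = -12394/122582965 - 44613/221 = -5468796556619/27090835265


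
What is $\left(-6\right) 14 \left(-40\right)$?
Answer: $3360$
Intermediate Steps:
$\left(-6\right) 14 \left(-40\right) = \left(-84\right) \left(-40\right) = 3360$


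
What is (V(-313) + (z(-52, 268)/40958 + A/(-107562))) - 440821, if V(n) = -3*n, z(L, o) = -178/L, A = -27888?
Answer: -92281416178875/209786876 ≈ -4.3988e+5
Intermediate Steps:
(V(-313) + (z(-52, 268)/40958 + A/(-107562))) - 440821 = (-3*(-313) + (-178/(-52)/40958 - 27888/(-107562))) - 440821 = (939 + (-178*(-1/52)*(1/40958) - 27888*(-1/107562))) - 440821 = (939 + ((89/26)*(1/40958) + 664/2561)) - 440821 = (939 + (89/1064908 + 664/2561)) - 440821 = (939 + 54409757/209786876) - 440821 = 197044286321/209786876 - 440821 = -92281416178875/209786876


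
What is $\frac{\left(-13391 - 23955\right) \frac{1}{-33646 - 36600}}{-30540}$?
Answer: $- \frac{18673}{1072656420} \approx -1.7408 \cdot 10^{-5}$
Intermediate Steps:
$\frac{\left(-13391 - 23955\right) \frac{1}{-33646 - 36600}}{-30540} = - \frac{37346}{-70246} \left(- \frac{1}{30540}\right) = \left(-37346\right) \left(- \frac{1}{70246}\right) \left(- \frac{1}{30540}\right) = \frac{18673}{35123} \left(- \frac{1}{30540}\right) = - \frac{18673}{1072656420}$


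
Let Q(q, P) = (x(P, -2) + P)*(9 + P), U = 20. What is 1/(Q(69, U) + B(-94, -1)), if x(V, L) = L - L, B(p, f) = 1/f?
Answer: 1/579 ≈ 0.0017271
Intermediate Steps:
x(V, L) = 0
Q(q, P) = P*(9 + P) (Q(q, P) = (0 + P)*(9 + P) = P*(9 + P))
1/(Q(69, U) + B(-94, -1)) = 1/(20*(9 + 20) + 1/(-1)) = 1/(20*29 - 1) = 1/(580 - 1) = 1/579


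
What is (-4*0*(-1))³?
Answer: 0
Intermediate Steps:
(-4*0*(-1))³ = (0*(-1))³ = 0³ = 0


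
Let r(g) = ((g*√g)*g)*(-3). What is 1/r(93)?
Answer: -√93/2413071 ≈ -3.9964e-6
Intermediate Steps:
r(g) = -3*g^(5/2) (r(g) = (g^(3/2)*g)*(-3) = g^(5/2)*(-3) = -3*g^(5/2))
1/r(93) = 1/(-25947*√93) = -√93/2413071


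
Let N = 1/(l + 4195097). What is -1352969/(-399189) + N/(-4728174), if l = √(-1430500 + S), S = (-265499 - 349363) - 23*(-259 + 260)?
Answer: 37527022397017072137640277/11072223046975260217875828 + I*√227265/27736793967206662052 ≈ 3.3893 + 1.7187e-17*I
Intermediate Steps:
S = -614885 (S = -614862 - 23*1 = -614862 - 23 = -614885)
l = 3*I*√227265 (l = √(-1430500 - 614885) = √(-2045385) = 3*I*√227265 ≈ 1430.2*I)
N = 1/(4195097 + 3*I*√227265) (N = 1/(3*I*√227265 + 4195097) = 1/(4195097 + 3*I*√227265) ≈ 2.3837e-7 - 8.13e-11*I)
-1352969/(-399189) + N/(-4728174) = -1352969/(-399189) + (4195097/17598840884794 - 3*I*√227265/17598840884794)/(-4728174) = -1352969*(-1/399189) + (4195097/17598840884794 - 3*I*√227265/17598840884794)*(-1/4728174) = 1352969/399189 + (-4195097/83210381901619986156 + I*√227265/27736793967206662052) = 37527022397017072137640277/11072223046975260217875828 + I*√227265/27736793967206662052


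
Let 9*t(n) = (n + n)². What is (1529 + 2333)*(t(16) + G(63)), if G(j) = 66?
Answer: 6248716/9 ≈ 6.9430e+5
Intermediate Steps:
t(n) = 4*n²/9 (t(n) = (n + n)²/9 = (2*n)²/9 = (4*n²)/9 = 4*n²/9)
(1529 + 2333)*(t(16) + G(63)) = (1529 + 2333)*((4/9)*16² + 66) = 3862*((4/9)*256 + 66) = 3862*(1024/9 + 66) = 3862*(1618/9) = 6248716/9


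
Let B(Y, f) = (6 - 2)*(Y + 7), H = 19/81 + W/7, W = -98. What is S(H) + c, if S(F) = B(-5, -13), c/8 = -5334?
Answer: -42664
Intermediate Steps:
c = -42672 (c = 8*(-5334) = -42672)
H = -1115/81 (H = 19/81 - 98/7 = 19*(1/81) - 98*1/7 = 19/81 - 14 = -1115/81 ≈ -13.765)
B(Y, f) = 28 + 4*Y (B(Y, f) = 4*(7 + Y) = 28 + 4*Y)
S(F) = 8 (S(F) = 28 + 4*(-5) = 28 - 20 = 8)
S(H) + c = 8 - 42672 = -42664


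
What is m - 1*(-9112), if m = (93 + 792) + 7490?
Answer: 17487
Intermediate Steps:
m = 8375 (m = 885 + 7490 = 8375)
m - 1*(-9112) = 8375 - 1*(-9112) = 8375 + 9112 = 17487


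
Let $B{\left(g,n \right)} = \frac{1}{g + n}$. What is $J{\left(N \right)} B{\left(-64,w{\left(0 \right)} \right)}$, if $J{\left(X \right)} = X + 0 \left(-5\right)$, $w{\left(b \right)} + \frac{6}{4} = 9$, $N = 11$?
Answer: $- \frac{22}{113} \approx -0.19469$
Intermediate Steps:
$w{\left(b \right)} = \frac{15}{2}$ ($w{\left(b \right)} = - \frac{3}{2} + 9 = \frac{15}{2}$)
$J{\left(X \right)} = X$ ($J{\left(X \right)} = X + 0 = X$)
$J{\left(N \right)} B{\left(-64,w{\left(0 \right)} \right)} = \frac{11}{-64 + \frac{15}{2}} = \frac{11}{- \frac{113}{2}} = 11 \left(- \frac{2}{113}\right) = - \frac{22}{113}$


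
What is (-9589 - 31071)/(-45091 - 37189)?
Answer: 2033/4114 ≈ 0.49417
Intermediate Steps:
(-9589 - 31071)/(-45091 - 37189) = -40660/(-82280) = -40660*(-1/82280) = 2033/4114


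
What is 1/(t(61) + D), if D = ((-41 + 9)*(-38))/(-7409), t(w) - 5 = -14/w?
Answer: 451949/2081843 ≈ 0.21709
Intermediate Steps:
t(w) = 5 - 14/w
D = -1216/7409 (D = -32*(-38)*(-1/7409) = 1216*(-1/7409) = -1216/7409 ≈ -0.16412)
1/(t(61) + D) = 1/((5 - 14/61) - 1216/7409) = 1/(291/61 - 1216/7409) = 1/(2081843/451949) = 451949/2081843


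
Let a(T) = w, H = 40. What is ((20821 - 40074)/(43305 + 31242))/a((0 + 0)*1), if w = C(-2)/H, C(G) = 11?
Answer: -770120/820017 ≈ -0.93915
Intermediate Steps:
w = 11/40 ≈ 0.27500
a(T) = 11/40
((20821 - 40074)/(43305 + 31242))/a((0 + 0)*1) = ((20821 - 40074)/(43305 + 31242))/(11/40) = -19253/74547*(40/11) = -19253*1/74547*(40/11) = -19253/74547*40/11 = -770120/820017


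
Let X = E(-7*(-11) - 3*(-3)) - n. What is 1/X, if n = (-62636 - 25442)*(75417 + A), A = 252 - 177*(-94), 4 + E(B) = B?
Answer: 1/8130216028 ≈ 1.2300e-10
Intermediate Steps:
E(B) = -4 + B
A = 16890 (A = 252 + 16638 = 16890)
n = -8130215946 (n = (-62636 - 25442)*(75417 + 16890) = -88078*92307 = -8130215946)
X = 8130216028 (X = (-4 + (-7*(-11) - 3*(-3))) - 1*(-8130215946) = (-4 + (77 + 9)) + 8130215946 = (-4 + 86) + 8130215946 = 82 + 8130215946 = 8130216028)
1/X = 1/8130216028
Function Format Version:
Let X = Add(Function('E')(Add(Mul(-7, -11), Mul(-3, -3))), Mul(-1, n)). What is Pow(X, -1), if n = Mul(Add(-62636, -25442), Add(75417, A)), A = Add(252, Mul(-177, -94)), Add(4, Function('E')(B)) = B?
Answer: Rational(1, 8130216028) ≈ 1.2300e-10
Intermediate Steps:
Function('E')(B) = Add(-4, B)
A = 16890 (A = Add(252, 16638) = 16890)
n = -8130215946 (n = Mul(Add(-62636, -25442), Add(75417, 16890)) = Mul(-88078, 92307) = -8130215946)
X = 8130216028 (X = Add(Add(-4, Add(Mul(-7, -11), Mul(-3, -3))), Mul(-1, -8130215946)) = Add(Add(-4, Add(77, 9)), 8130215946) = Add(Add(-4, 86), 8130215946) = Add(82, 8130215946) = 8130216028)
Pow(X, -1) = Pow(8130216028, -1) = Rational(1, 8130216028)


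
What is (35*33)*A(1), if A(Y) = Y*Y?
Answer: 1155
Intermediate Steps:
A(Y) = Y²
(35*33)*A(1) = (35*33)*1² = 1155*1 = 1155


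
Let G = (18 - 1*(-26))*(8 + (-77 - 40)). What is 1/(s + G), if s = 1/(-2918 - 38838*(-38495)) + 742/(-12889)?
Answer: -20717742768580/99363487006834031 ≈ -0.00020850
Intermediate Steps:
G = -4796 (G = (18 + 26)*(8 - 117) = 44*(-109) = -4796)
s = -1192688724351/20717742768580 (s = -1/38495/(-41756) + 742*(-1/12889) = -1/41756*(-1/38495) - 742/12889 = 1/1607397220 - 742/12889 = -1192688724351/20717742768580 ≈ -0.057568)
1/(s + G) = 1/(-1192688724351/20717742768580 - 4796) = 1/(-99363487006834031/20717742768580) = -20717742768580/99363487006834031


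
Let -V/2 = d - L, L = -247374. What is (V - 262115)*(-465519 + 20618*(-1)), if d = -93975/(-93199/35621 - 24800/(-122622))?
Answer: 2139477939524420326609/5272423489 ≈ 4.0579e+11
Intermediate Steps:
d = 205237559335725/5272423489 (d = -93975/(-93199*1/35621 - 24800*(-1/122622)) = -93975/(-93199/35621 + 12400/61311) = -93975/(-5272423489/2183959131) = -93975*(-2183959131/5272423489) = 205237559335725/5272423489 ≈ 38927.)
V = -3018996095007222/5272423489 (V = -2*(205237559335725/5272423489 - 1*(-247374)) = -2*(205237559335725/5272423489 + 247374) = -2*1509498047503611/5272423489 = -3018996095007222/5272423489 ≈ -5.7260e+5)
(V - 262115)*(-465519 + 20618*(-1)) = (-3018996095007222/5272423489 - 262115)*(-465519 + 20618*(-1)) = -4400977377826457*(-465519 - 20618)/5272423489 = -4400977377826457/5272423489*(-486137) = 2139477939524420326609/5272423489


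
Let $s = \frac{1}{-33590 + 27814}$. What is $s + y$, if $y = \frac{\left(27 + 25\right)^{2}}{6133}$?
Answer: $\frac{15612171}{35424208} \approx 0.44072$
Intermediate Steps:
$s = - \frac{1}{5776}$ ($s = \frac{1}{-5776} = - \frac{1}{5776} \approx -0.00017313$)
$y = \frac{2704}{6133}$ ($y = 52^{2} \cdot \frac{1}{6133} = 2704 \cdot \frac{1}{6133} = \frac{2704}{6133} \approx 0.44089$)
$s + y = - \frac{1}{5776} + \frac{2704}{6133} = \frac{15612171}{35424208}$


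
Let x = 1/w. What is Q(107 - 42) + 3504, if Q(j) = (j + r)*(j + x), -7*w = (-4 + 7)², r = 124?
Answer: 15642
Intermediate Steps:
w = -9/7 (w = -(-4 + 7)²/7 = -⅐*3² = -⅐*9 = -9/7 ≈ -1.2857)
x = -7/9 (x = 1/(-9/7) = -7/9 ≈ -0.77778)
Q(j) = (124 + j)*(-7/9 + j) (Q(j) = (j + 124)*(j - 7/9) = (124 + j)*(-7/9 + j))
Q(107 - 42) + 3504 = (-868/9 + (107 - 42)² + 1109*(107 - 42)/9) + 3504 = (-868/9 + 65² + (1109/9)*65) + 3504 = (-868/9 + 4225 + 72085/9) + 3504 = 12138 + 3504 = 15642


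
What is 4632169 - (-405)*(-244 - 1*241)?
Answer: 4435744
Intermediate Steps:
4632169 - (-405)*(-244 - 1*241) = 4632169 - (-405)*(-244 - 241) = 4632169 - (-405)*(-485) = 4632169 - 405*485 = 4632169 - 196425 = 4435744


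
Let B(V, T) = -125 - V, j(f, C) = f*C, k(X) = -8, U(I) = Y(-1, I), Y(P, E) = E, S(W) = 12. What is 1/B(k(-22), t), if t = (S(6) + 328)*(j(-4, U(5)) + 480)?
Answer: -1/117 ≈ -0.0085470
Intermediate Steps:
U(I) = I
j(f, C) = C*f
t = 156400 (t = (12 + 328)*(5*(-4) + 480) = 340*(-20 + 480) = 340*460 = 156400)
1/B(k(-22), t) = 1/(-125 - 1*(-8)) = 1/(-125 + 8) = 1/(-117) = -1/117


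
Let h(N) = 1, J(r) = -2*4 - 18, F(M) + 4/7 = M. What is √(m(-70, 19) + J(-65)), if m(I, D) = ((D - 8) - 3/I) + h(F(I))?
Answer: I*√68390/70 ≈ 3.7359*I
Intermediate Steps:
F(M) = -4/7 + M
J(r) = -26 (J(r) = -8 - 18 = -26)
m(I, D) = -7 + D - 3/I (m(I, D) = ((D - 8) - 3/I) + 1 = ((-8 + D) - 3/I) + 1 = (-8 + D - 3/I) + 1 = -7 + D - 3/I)
√(m(-70, 19) + J(-65)) = √((-7 + 19 - 3/(-70)) - 26) = √((-7 + 19 - 3*(-1/70)) - 26) = √((-7 + 19 + 3/70) - 26) = √(843/70 - 26) = √(-977/70) = I*√68390/70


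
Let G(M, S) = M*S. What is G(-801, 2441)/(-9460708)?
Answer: 1955241/9460708 ≈ 0.20667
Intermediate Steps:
G(-801, 2441)/(-9460708) = -801*2441/(-9460708) = -1955241*(-1/9460708) = 1955241/9460708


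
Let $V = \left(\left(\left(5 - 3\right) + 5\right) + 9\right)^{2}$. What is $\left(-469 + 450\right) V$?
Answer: $-4864$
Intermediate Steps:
$V = 256$ ($V = \left(\left(2 + 5\right) + 9\right)^{2} = \left(7 + 9\right)^{2} = 16^{2} = 256$)
$\left(-469 + 450\right) V = \left(-469 + 450\right) 256 = \left(-19\right) 256 = -4864$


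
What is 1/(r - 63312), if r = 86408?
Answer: 1/23096 ≈ 4.3298e-5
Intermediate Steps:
1/(r - 63312) = 1/(86408 - 63312) = 1/23096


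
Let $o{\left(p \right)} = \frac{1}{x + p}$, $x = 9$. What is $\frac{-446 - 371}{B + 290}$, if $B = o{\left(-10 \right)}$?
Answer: $- \frac{817}{289} \approx -2.827$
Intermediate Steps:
$o{\left(p \right)} = \frac{1}{9 + p}$
$B = -1$ ($B = \frac{1}{9 - 10} = \frac{1}{-1} = -1$)
$\frac{-446 - 371}{B + 290} = \frac{-446 - 371}{-1 + 290} = - \frac{817}{289}$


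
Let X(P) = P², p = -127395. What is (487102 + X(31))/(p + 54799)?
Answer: -488063/72596 ≈ -6.7230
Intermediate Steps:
(487102 + X(31))/(p + 54799) = (487102 + 31²)/(-127395 + 54799) = (487102 + 961)/(-72596) = 488063*(-1/72596) = -488063/72596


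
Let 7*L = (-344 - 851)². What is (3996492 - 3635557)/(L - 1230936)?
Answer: -2526545/7188527 ≈ -0.35147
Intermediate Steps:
L = 1428025/7 (L = (-344 - 851)²/7 = (⅐)*(-1195)² = (⅐)*1428025 = 1428025/7 ≈ 2.0400e+5)
(3996492 - 3635557)/(L - 1230936) = (3996492 - 3635557)/(1428025/7 - 1230936) = 360935/(-7188527/7) = 360935*(-7/7188527) = -2526545/7188527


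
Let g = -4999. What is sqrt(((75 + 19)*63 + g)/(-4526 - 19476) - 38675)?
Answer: I*sqrt(22280535108546)/24002 ≈ 196.66*I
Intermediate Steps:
sqrt(((75 + 19)*63 + g)/(-4526 - 19476) - 38675) = sqrt(((75 + 19)*63 - 4999)/(-4526 - 19476) - 38675) = sqrt((94*63 - 4999)/(-24002) - 38675) = sqrt((5922 - 4999)*(-1/24002) - 38675) = sqrt(923*(-1/24002) - 38675) = sqrt(-923/24002 - 38675) = sqrt(-928278273/24002) = I*sqrt(22280535108546)/24002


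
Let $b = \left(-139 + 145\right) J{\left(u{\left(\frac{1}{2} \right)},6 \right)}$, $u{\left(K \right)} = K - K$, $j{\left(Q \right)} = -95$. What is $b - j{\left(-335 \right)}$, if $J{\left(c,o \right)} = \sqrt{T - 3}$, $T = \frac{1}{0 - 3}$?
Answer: $95 + 2 i \sqrt{30} \approx 95.0 + 10.954 i$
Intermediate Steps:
$u{\left(K \right)} = 0$
$T = - \frac{1}{3}$ ($T = \frac{1}{-3} = - \frac{1}{3} \approx -0.33333$)
$J{\left(c,o \right)} = \frac{i \sqrt{30}}{3}$ ($J{\left(c,o \right)} = \sqrt{- \frac{1}{3} - 3} = \sqrt{- \frac{10}{3}} = \frac{i \sqrt{30}}{3}$)
$b = 2 i \sqrt{30}$ ($b = \left(-139 + 145\right) \frac{i \sqrt{30}}{3} = 6 \frac{i \sqrt{30}}{3} = 2 i \sqrt{30} \approx 10.954 i$)
$b - j{\left(-335 \right)} = 2 i \sqrt{30} - -95 = 2 i \sqrt{30} + 95 = 95 + 2 i \sqrt{30}$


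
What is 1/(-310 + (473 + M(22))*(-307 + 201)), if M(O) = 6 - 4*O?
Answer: -1/41756 ≈ -2.3949e-5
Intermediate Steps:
1/(-310 + (473 + M(22))*(-307 + 201)) = 1/(-310 + (473 + (6 - 4*22))*(-307 + 201)) = 1/(-310 + (473 + (6 - 88))*(-106)) = 1/(-310 + (473 - 82)*(-106)) = 1/(-310 + 391*(-106)) = 1/(-310 - 41446) = 1/(-41756) = -1/41756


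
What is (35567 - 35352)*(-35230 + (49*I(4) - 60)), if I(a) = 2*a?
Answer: -7503070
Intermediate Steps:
(35567 - 35352)*(-35230 + (49*I(4) - 60)) = (35567 - 35352)*(-35230 + (49*(2*4) - 60)) = 215*(-35230 + (49*8 - 60)) = 215*(-35230 + (392 - 60)) = 215*(-35230 + 332) = 215*(-34898) = -7503070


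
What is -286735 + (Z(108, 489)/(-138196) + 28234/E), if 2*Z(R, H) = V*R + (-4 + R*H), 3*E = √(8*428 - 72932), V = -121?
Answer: -19812824965/69098 - 42351*I*√17377/17377 ≈ -2.8674e+5 - 321.27*I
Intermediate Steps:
E = 2*I*√17377/3 (E = √(8*428 - 72932)/3 = √(3424 - 72932)/3 = √(-69508)/3 = (2*I*√17377)/3 = 2*I*√17377/3 ≈ 87.881*I)
Z(R, H) = -2 - 121*R/2 + H*R/2 (Z(R, H) = (-121*R + (-4 + R*H))/2 = (-121*R + (-4 + H*R))/2 = (-4 - 121*R + H*R)/2 = -2 - 121*R/2 + H*R/2)
-286735 + (Z(108, 489)/(-138196) + 28234/E) = -286735 + ((-2 - 121/2*108 + (½)*489*108)/(-138196) + 28234/((2*I*√17377/3))) = -286735 + ((-2 - 6534 + 26406)*(-1/138196) + 28234*(-3*I*√17377/34754)) = -286735 + (19870*(-1/138196) - 42351*I*√17377/17377) = -286735 + (-9935/69098 - 42351*I*√17377/17377) = -19812824965/69098 - 42351*I*√17377/17377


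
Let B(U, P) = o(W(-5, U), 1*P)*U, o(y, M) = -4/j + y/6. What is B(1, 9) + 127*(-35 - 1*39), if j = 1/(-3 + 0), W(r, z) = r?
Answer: -56321/6 ≈ -9386.8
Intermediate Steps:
j = -1/3 (j = 1/(-3) = -1/3 ≈ -0.33333)
o(y, M) = 12 + y/6 (o(y, M) = -4/(-1/3) + y/6 = -4*(-3) + y*(1/6) = 12 + y/6)
B(U, P) = 67*U/6 (B(U, P) = (12 + (1/6)*(-5))*U = (12 - 5/6)*U = 67*U/6)
B(1, 9) + 127*(-35 - 1*39) = (67/6)*1 + 127*(-35 - 1*39) = 67/6 + 127*(-35 - 39) = 67/6 + 127*(-74) = 67/6 - 9398 = -56321/6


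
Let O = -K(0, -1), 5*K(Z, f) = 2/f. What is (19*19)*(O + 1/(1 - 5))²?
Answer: 3249/400 ≈ 8.1225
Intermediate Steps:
K(Z, f) = 2/(5*f) (K(Z, f) = (2/f)/5 = 2/(5*f))
O = ⅖ (O = -2/(5*(-1)) = -2*(-1)/5 = -1*(-⅖) = ⅖ ≈ 0.40000)
(19*19)*(O + 1/(1 - 5))² = (19*19)*(⅖ + 1/(1 - 5))² = 361*(⅖ + 1/(-4))² = 361*(⅖ - ¼)² = 361*(3/20)² = 361*(9/400) = 3249/400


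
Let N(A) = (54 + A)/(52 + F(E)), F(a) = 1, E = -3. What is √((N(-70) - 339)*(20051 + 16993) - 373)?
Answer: I*√35307647113/53 ≈ 3545.3*I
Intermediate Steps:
N(A) = 54/53 + A/53 (N(A) = (54 + A)/(52 + 1) = (54 + A)/53 = (54 + A)*(1/53) = 54/53 + A/53)
√((N(-70) - 339)*(20051 + 16993) - 373) = √(((54/53 + (1/53)*(-70)) - 339)*(20051 + 16993) - 373) = √(((54/53 - 70/53) - 339)*37044 - 373) = √((-16/53 - 339)*37044 - 373) = √(-17983/53*37044 - 373) = √(-666162252/53 - 373) = √(-666182021/53) = I*√35307647113/53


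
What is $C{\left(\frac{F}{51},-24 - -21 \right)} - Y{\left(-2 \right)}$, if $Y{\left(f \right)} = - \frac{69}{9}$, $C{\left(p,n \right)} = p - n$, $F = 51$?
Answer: $\frac{35}{3} \approx 11.667$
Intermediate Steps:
$Y{\left(f \right)} = - \frac{23}{3}$ ($Y{\left(f \right)} = \left(-69\right) \frac{1}{9} = - \frac{23}{3}$)
$C{\left(\frac{F}{51},-24 - -21 \right)} - Y{\left(-2 \right)} = \left(\frac{51}{51} - \left(-24 - -21\right)\right) - - \frac{23}{3} = \left(51 \cdot \frac{1}{51} - \left(-24 + 21\right)\right) + \frac{23}{3} = \left(1 - -3\right) + \frac{23}{3} = \left(1 + 3\right) + \frac{23}{3} = 4 + \frac{23}{3} = \frac{35}{3}$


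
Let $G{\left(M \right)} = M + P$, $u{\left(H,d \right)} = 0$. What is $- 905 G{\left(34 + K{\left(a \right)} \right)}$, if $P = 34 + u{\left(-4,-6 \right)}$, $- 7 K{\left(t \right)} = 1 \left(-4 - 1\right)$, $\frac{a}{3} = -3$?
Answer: $- \frac{435305}{7} \approx -62186.0$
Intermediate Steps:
$a = -9$ ($a = 3 \left(-3\right) = -9$)
$K{\left(t \right)} = \frac{5}{7}$ ($K{\left(t \right)} = - \frac{1 \left(-4 - 1\right)}{7} = - \frac{1 \left(-5\right)}{7} = \left(- \frac{1}{7}\right) \left(-5\right) = \frac{5}{7}$)
$P = 34$ ($P = 34 + 0 = 34$)
$G{\left(M \right)} = 34 + M$ ($G{\left(M \right)} = M + 34 = 34 + M$)
$- 905 G{\left(34 + K{\left(a \right)} \right)} = - 905 \left(34 + \left(34 + \frac{5}{7}\right)\right) = - 905 \left(34 + \frac{243}{7}\right) = \left(-905\right) \frac{481}{7} = - \frac{435305}{7}$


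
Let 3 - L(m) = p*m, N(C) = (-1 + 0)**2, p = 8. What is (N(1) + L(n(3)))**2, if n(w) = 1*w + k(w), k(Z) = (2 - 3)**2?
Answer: 784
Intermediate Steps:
N(C) = 1 (N(C) = (-1)**2 = 1)
k(Z) = 1 (k(Z) = (-1)**2 = 1)
n(w) = 1 + w (n(w) = 1*w + 1 = w + 1 = 1 + w)
L(m) = 3 - 8*m
(N(1) + L(n(3)))**2 = (1 + (3 - 8*(1 + 3)))**2 = (1 + (3 - 8*4))**2 = (1 + (3 - 32))**2 = (1 - 29)**2 = (-28)**2 = 784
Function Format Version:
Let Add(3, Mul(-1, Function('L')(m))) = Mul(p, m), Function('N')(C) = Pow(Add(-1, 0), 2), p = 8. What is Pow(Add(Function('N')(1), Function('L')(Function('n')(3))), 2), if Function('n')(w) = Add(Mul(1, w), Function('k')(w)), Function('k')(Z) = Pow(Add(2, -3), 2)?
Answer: 784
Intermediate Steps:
Function('N')(C) = 1 (Function('N')(C) = Pow(-1, 2) = 1)
Function('k')(Z) = 1 (Function('k')(Z) = Pow(-1, 2) = 1)
Function('n')(w) = Add(1, w) (Function('n')(w) = Add(Mul(1, w), 1) = Add(w, 1) = Add(1, w))
Function('L')(m) = Add(3, Mul(-8, m)) (Function('L')(m) = Add(3, Mul(-1, Mul(8, m))) = Add(3, Mul(-8, m)))
Pow(Add(Function('N')(1), Function('L')(Function('n')(3))), 2) = Pow(Add(1, Add(3, Mul(-8, Add(1, 3)))), 2) = Pow(Add(1, Add(3, Mul(-8, 4))), 2) = Pow(Add(1, Add(3, -32)), 2) = Pow(Add(1, -29), 2) = Pow(-28, 2) = 784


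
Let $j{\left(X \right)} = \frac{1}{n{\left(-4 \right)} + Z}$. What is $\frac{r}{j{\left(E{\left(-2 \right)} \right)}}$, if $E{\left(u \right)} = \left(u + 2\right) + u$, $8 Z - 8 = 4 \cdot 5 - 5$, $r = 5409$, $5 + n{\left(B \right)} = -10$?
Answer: $- \frac{524673}{8} \approx -65584.0$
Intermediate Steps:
$n{\left(B \right)} = -15$ ($n{\left(B \right)} = -5 - 10 = -15$)
$Z = \frac{23}{8}$ ($Z = 1 + \frac{4 \cdot 5 - 5}{8} = 1 + \frac{20 - 5}{8} = 1 + \frac{1}{8} \cdot 15 = 1 + \frac{15}{8} = \frac{23}{8} \approx 2.875$)
$E{\left(u \right)} = 2 + 2 u$ ($E{\left(u \right)} = \left(2 + u\right) + u = 2 + 2 u$)
$j{\left(X \right)} = - \frac{8}{97}$ ($j{\left(X \right)} = \frac{1}{-15 + \frac{23}{8}} = \frac{1}{- \frac{97}{8}} = - \frac{8}{97}$)
$\frac{r}{j{\left(E{\left(-2 \right)} \right)}} = \frac{5409}{- \frac{8}{97}} = 5409 \left(- \frac{97}{8}\right) = - \frac{524673}{8}$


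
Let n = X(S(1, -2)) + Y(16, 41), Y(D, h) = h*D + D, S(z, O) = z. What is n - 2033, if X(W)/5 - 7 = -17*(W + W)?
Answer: -1496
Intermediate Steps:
Y(D, h) = D + D*h (Y(D, h) = D*h + D = D + D*h)
X(W) = 35 - 170*W (X(W) = 35 + 5*(-17*(W + W)) = 35 + 5*(-34*W) = 35 - 170*W)
n = 537 (n = (35 - 170*1) + 16*(1 + 41) = (35 - 170) + 16*42 = -135 + 672 = 537)
n - 2033 = 537 - 2033 = -1496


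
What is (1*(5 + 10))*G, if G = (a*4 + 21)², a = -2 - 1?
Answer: 1215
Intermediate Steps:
a = -3
G = 81 (G = (-3*4 + 21)² = (-12 + 21)² = 9² = 81)
(1*(5 + 10))*G = (1*(5 + 10))*81 = (1*15)*81 = 15*81 = 1215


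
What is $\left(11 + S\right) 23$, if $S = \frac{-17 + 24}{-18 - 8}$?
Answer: $\frac{6417}{26} \approx 246.81$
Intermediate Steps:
$S = - \frac{7}{26}$ ($S = \frac{7}{-18 - 8} = \frac{7}{-26} = 7 \left(- \frac{1}{26}\right) = - \frac{7}{26} \approx -0.26923$)
$\left(11 + S\right) 23 = \left(11 - \frac{7}{26}\right) 23 = \frac{279}{26} \cdot 23 = \frac{6417}{26}$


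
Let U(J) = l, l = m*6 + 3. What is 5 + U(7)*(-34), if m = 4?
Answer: -913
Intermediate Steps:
l = 27 (l = 4*6 + 3 = 24 + 3 = 27)
U(J) = 27
5 + U(7)*(-34) = 5 + 27*(-34) = 5 - 918 = -913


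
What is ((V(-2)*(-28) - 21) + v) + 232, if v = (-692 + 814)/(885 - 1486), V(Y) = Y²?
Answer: 59377/601 ≈ 98.797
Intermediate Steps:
v = -122/601 (v = 122/(-601) = 122*(-1/601) = -122/601 ≈ -0.20300)
((V(-2)*(-28) - 21) + v) + 232 = (((-2)²*(-28) - 21) - 122/601) + 232 = ((4*(-28) - 21) - 122/601) + 232 = ((-112 - 21) - 122/601) + 232 = (-133 - 122/601) + 232 = -80055/601 + 232 = 59377/601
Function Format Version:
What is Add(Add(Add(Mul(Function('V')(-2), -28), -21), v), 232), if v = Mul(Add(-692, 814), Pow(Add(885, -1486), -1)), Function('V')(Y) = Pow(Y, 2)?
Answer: Rational(59377, 601) ≈ 98.797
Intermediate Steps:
v = Rational(-122, 601) (v = Mul(122, Pow(-601, -1)) = Mul(122, Rational(-1, 601)) = Rational(-122, 601) ≈ -0.20300)
Add(Add(Add(Mul(Function('V')(-2), -28), -21), v), 232) = Add(Add(Add(Mul(Pow(-2, 2), -28), -21), Rational(-122, 601)), 232) = Add(Add(Add(Mul(4, -28), -21), Rational(-122, 601)), 232) = Add(Add(Add(-112, -21), Rational(-122, 601)), 232) = Add(Add(-133, Rational(-122, 601)), 232) = Add(Rational(-80055, 601), 232) = Rational(59377, 601)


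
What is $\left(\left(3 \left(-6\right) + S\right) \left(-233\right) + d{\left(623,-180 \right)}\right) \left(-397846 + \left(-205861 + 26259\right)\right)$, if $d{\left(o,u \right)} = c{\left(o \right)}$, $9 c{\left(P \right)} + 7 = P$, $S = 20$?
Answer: $\frac{2066108944}{9} \approx 2.2957 \cdot 10^{8}$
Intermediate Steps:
$c{\left(P \right)} = - \frac{7}{9} + \frac{P}{9}$
$d{\left(o,u \right)} = - \frac{7}{9} + \frac{o}{9}$
$\left(\left(3 \left(-6\right) + S\right) \left(-233\right) + d{\left(623,-180 \right)}\right) \left(-397846 + \left(-205861 + 26259\right)\right) = \left(\left(3 \left(-6\right) + 20\right) \left(-233\right) + \left(- \frac{7}{9} + \frac{1}{9} \cdot 623\right)\right) \left(-397846 + \left(-205861 + 26259\right)\right) = \left(\left(-18 + 20\right) \left(-233\right) + \left(- \frac{7}{9} + \frac{623}{9}\right)\right) \left(-397846 - 179602\right) = \left(2 \left(-233\right) + \frac{616}{9}\right) \left(-577448\right) = \left(-466 + \frac{616}{9}\right) \left(-577448\right) = \left(- \frac{3578}{9}\right) \left(-577448\right) = \frac{2066108944}{9}$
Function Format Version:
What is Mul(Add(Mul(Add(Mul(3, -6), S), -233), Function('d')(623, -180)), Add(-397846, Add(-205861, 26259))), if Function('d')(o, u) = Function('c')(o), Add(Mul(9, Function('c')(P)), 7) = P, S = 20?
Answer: Rational(2066108944, 9) ≈ 2.2957e+8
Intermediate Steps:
Function('c')(P) = Add(Rational(-7, 9), Mul(Rational(1, 9), P))
Function('d')(o, u) = Add(Rational(-7, 9), Mul(Rational(1, 9), o))
Mul(Add(Mul(Add(Mul(3, -6), S), -233), Function('d')(623, -180)), Add(-397846, Add(-205861, 26259))) = Mul(Add(Mul(Add(Mul(3, -6), 20), -233), Add(Rational(-7, 9), Mul(Rational(1, 9), 623))), Add(-397846, Add(-205861, 26259))) = Mul(Add(Mul(Add(-18, 20), -233), Add(Rational(-7, 9), Rational(623, 9))), Add(-397846, -179602)) = Mul(Add(Mul(2, -233), Rational(616, 9)), -577448) = Mul(Add(-466, Rational(616, 9)), -577448) = Mul(Rational(-3578, 9), -577448) = Rational(2066108944, 9)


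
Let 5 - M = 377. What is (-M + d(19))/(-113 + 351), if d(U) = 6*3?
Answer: 195/119 ≈ 1.6387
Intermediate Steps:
d(U) = 18
M = -372 (M = 5 - 1*377 = 5 - 377 = -372)
(-M + d(19))/(-113 + 351) = (-1*(-372) + 18)/(-113 + 351) = (372 + 18)/238 = 390*(1/238) = 195/119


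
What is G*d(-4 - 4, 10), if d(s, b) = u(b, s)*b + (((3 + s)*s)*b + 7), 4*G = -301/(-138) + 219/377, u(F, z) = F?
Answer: 1868087/5336 ≈ 350.09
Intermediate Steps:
G = 143699/208104 (G = (-301/(-138) + 219/377)/4 = (-301*(-1/138) + 219*(1/377))/4 = (301/138 + 219/377)/4 = (1/4)*(143699/52026) = 143699/208104 ≈ 0.69052)
d(s, b) = 7 + b**2 + b*s*(3 + s) (d(s, b) = b*b + (((3 + s)*s)*b + 7) = b**2 + ((s*(3 + s))*b + 7) = b**2 + (b*s*(3 + s) + 7) = b**2 + (7 + b*s*(3 + s)) = 7 + b**2 + b*s*(3 + s))
G*d(-4 - 4, 10) = 143699*(7 + 10**2 + 10*(-4 - 4)**2 + 3*10*(-4 - 4))/208104 = 143699*(7 + 100 + 10*(-8)**2 + 3*10*(-8))/208104 = 143699*(7 + 100 + 10*64 - 240)/208104 = 143699*(7 + 100 + 640 - 240)/208104 = (143699/208104)*507 = 1868087/5336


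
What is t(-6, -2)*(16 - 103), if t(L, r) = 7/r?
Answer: 609/2 ≈ 304.50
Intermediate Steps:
t(-6, -2)*(16 - 103) = (7/(-2))*(16 - 103) = (7*(-½))*(-87) = -7/2*(-87) = 609/2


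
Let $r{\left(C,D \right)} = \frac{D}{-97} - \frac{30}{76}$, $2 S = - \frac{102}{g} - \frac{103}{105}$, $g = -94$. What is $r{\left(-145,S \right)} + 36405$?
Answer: $\frac{662214685859}{18190410} \approx 36405.0$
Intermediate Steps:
$S = \frac{257}{4935}$ ($S = \frac{- \frac{102}{-94} - \frac{103}{105}}{2} = \frac{\left(-102\right) \left(- \frac{1}{94}\right) - \frac{103}{105}}{2} = \frac{\frac{51}{47} - \frac{103}{105}}{2} = \frac{1}{2} \cdot \frac{514}{4935} = \frac{257}{4935} \approx 0.052077$)
$r{\left(C,D \right)} = - \frac{15}{38} - \frac{D}{97}$ ($r{\left(C,D \right)} = D \left(- \frac{1}{97}\right) - \frac{15}{38} = - \frac{D}{97} - \frac{15}{38} = - \frac{15}{38} - \frac{D}{97}$)
$r{\left(-145,S \right)} + 36405 = \left(- \frac{15}{38} - \frac{257}{478695}\right) + 36405 = - \frac{7190191}{18190410} + 36405 = \frac{662214685859}{18190410}$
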